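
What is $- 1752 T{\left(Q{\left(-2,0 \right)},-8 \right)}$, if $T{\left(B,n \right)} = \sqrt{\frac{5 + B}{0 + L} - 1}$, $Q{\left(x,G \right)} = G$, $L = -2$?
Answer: $- 876 i \sqrt{14} \approx - 3277.7 i$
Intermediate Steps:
$T{\left(B,n \right)} = \sqrt{- \frac{7}{2} - \frac{B}{2}}$ ($T{\left(B,n \right)} = \sqrt{\frac{5 + B}{0 - 2} - 1} = \sqrt{\frac{5 + B}{-2} - 1} = \sqrt{\left(5 + B\right) \left(- \frac{1}{2}\right) - 1} = \sqrt{\left(- \frac{5}{2} - \frac{B}{2}\right) - 1} = \sqrt{- \frac{7}{2} - \frac{B}{2}}$)
$- 1752 T{\left(Q{\left(-2,0 \right)},-8 \right)} = - 1752 \frac{\sqrt{-14 - 0}}{2} = - 1752 \frac{\sqrt{-14 + 0}}{2} = - 1752 \frac{\sqrt{-14}}{2} = - 1752 \frac{i \sqrt{14}}{2} = - 876 i \sqrt{14}$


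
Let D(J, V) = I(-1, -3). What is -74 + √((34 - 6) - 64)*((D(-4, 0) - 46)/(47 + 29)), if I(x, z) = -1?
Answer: -74 - 141*I/38 ≈ -74.0 - 3.7105*I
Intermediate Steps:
D(J, V) = -1
-74 + √((34 - 6) - 64)*((D(-4, 0) - 46)/(47 + 29)) = -74 + √((34 - 6) - 64)*((-1 - 46)/(47 + 29)) = -74 + √(28 - 64)*(-47/76) = -74 + √(-36)*(-47*1/76) = -74 + (6*I)*(-47/76) = -74 - 141*I/38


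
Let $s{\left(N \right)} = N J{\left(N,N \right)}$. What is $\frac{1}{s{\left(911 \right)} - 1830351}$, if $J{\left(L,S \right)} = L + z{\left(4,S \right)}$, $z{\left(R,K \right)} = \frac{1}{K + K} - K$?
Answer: $- \frac{2}{3660701} \approx -5.4634 \cdot 10^{-7}$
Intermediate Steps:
$z{\left(R,K \right)} = \frac{1}{2 K} - K$
$J{\left(L,S \right)} = L + \frac{1}{2 S} - S$ ($J{\left(L,S \right)} = L - \left(S - \frac{1}{2 S}\right) = L + \frac{1}{2 S} - S$)
$s{\left(N \right)} = \frac{1}{2}$ ($s{\left(N \right)} = N \left(N + \frac{1}{2 N} - N\right) = N \frac{1}{2 N} = \frac{1}{2}$)
$\frac{1}{s{\left(911 \right)} - 1830351} = \frac{1}{\frac{1}{2} - 1830351} = \frac{1}{- \frac{3660701}{2}} = - \frac{2}{3660701}$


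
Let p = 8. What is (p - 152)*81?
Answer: -11664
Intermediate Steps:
(p - 152)*81 = (8 - 152)*81 = -144*81 = -11664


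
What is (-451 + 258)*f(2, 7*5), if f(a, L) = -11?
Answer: 2123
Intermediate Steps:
(-451 + 258)*f(2, 7*5) = (-451 + 258)*(-11) = -193*(-11) = 2123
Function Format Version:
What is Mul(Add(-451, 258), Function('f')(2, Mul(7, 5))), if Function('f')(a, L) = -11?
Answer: 2123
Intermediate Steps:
Mul(Add(-451, 258), Function('f')(2, Mul(7, 5))) = Mul(Add(-451, 258), -11) = Mul(-193, -11) = 2123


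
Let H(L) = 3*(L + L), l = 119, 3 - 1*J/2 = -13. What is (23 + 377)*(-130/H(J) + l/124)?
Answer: 21025/186 ≈ 113.04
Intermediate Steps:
J = 32 (J = 6 - 2*(-13) = 6 + 26 = 32)
H(L) = 6*L (H(L) = 3*(2*L) = 6*L)
(23 + 377)*(-130/H(J) + l/124) = (23 + 377)*(-130/(6*32) + 119/124) = 400*(-130/192 + 119*(1/124)) = 400*(-130*1/192 + 119/124) = 400*(-65/96 + 119/124) = 400*(841/2976) = 21025/186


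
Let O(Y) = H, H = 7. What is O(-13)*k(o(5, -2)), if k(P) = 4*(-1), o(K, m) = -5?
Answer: -28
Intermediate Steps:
O(Y) = 7
k(P) = -4
O(-13)*k(o(5, -2)) = 7*(-4) = -28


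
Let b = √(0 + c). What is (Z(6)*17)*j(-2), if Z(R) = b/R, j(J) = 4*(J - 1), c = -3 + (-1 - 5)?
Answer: -102*I ≈ -102.0*I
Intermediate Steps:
c = -9 (c = -3 - 6 = -9)
b = 3*I (b = √(0 - 9) = √(-9) = 3*I ≈ 3.0*I)
j(J) = -4 + 4*J (j(J) = 4*(-1 + J) = -4 + 4*J)
Z(R) = 3*I/R (Z(R) = (3*I)/R = 3*I/R)
(Z(6)*17)*j(-2) = ((3*I/6)*17)*(-4 + 4*(-2)) = ((3*I*(⅙))*17)*(-4 - 8) = ((I/2)*17)*(-12) = (17*I/2)*(-12) = -102*I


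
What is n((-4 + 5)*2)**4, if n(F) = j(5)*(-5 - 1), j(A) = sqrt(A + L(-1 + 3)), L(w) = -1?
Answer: 20736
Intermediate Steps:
j(A) = sqrt(-1 + A) (j(A) = sqrt(A - 1) = sqrt(-1 + A))
n(F) = -12 (n(F) = sqrt(-1 + 5)*(-5 - 1) = sqrt(4)*(-6) = 2*(-6) = -12)
n((-4 + 5)*2)**4 = (-12)**4 = 20736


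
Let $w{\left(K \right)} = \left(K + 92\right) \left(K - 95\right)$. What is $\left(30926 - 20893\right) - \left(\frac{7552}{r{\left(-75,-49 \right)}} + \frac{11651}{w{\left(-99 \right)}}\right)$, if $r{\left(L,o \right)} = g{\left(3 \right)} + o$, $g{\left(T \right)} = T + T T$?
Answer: $\frac{513942647}{50246} \approx 10229.0$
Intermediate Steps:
$g{\left(T \right)} = T + T^{2}$
$w{\left(K \right)} = \left(-95 + K\right) \left(92 + K\right)$ ($w{\left(K \right)} = \left(92 + K\right) \left(-95 + K\right) = \left(-95 + K\right) \left(92 + K\right)$)
$r{\left(L,o \right)} = 12 + o$ ($r{\left(L,o \right)} = 3 \left(1 + 3\right) + o = 3 \cdot 4 + o = 12 + o$)
$\left(30926 - 20893\right) - \left(\frac{7552}{r{\left(-75,-49 \right)}} + \frac{11651}{w{\left(-99 \right)}}\right) = \left(30926 - 20893\right) - \left(\frac{7552}{12 - 49} + \frac{11651}{-8740 + \left(-99\right)^{2} - -297}\right) = 10033 - \left(- \frac{7552}{37} + \frac{11651}{-8740 + 9801 + 297}\right) = 10033 - \left(- \frac{7552}{37} + \frac{11651}{1358}\right) = 10033 + \left(\left(-11651\right) \frac{1}{1358} + \frac{7552}{37}\right) = 10033 + \left(- \frac{11651}{1358} + \frac{7552}{37}\right) = 10033 + \frac{9824529}{50246} = \frac{513942647}{50246}$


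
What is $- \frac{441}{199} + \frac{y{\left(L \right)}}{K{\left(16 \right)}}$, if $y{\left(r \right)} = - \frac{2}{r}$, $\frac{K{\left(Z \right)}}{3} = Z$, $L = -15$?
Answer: $- \frac{158561}{71640} \approx -2.2133$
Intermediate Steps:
$K{\left(Z \right)} = 3 Z$
$- \frac{441}{199} + \frac{y{\left(L \right)}}{K{\left(16 \right)}} = - \frac{441}{199} + \frac{\left(-2\right) \frac{1}{-15}}{3 \cdot 16} = \left(-441\right) \frac{1}{199} + \frac{\left(-2\right) \left(- \frac{1}{15}\right)}{48} = - \frac{441}{199} + \frac{2}{15} \cdot \frac{1}{48} = - \frac{441}{199} + \frac{1}{360} = - \frac{158561}{71640}$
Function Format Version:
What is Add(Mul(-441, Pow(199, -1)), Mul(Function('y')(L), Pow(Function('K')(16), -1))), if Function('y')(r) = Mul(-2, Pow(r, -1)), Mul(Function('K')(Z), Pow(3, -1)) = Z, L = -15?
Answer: Rational(-158561, 71640) ≈ -2.2133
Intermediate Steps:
Function('K')(Z) = Mul(3, Z)
Add(Mul(-441, Pow(199, -1)), Mul(Function('y')(L), Pow(Function('K')(16), -1))) = Add(Mul(-441, Pow(199, -1)), Mul(Mul(-2, Pow(-15, -1)), Pow(Mul(3, 16), -1))) = Add(Mul(-441, Rational(1, 199)), Mul(Mul(-2, Rational(-1, 15)), Pow(48, -1))) = Add(Rational(-441, 199), Mul(Rational(2, 15), Rational(1, 48))) = Add(Rational(-441, 199), Rational(1, 360)) = Rational(-158561, 71640)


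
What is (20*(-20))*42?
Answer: -16800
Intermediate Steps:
(20*(-20))*42 = -400*42 = -16800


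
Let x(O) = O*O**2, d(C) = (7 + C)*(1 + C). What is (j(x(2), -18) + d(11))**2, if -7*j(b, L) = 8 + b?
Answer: 2238016/49 ≈ 45674.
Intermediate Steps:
d(C) = (1 + C)*(7 + C)
x(O) = O**3
j(b, L) = -8/7 - b/7 (j(b, L) = -(8 + b)/7 = -8/7 - b/7)
(j(x(2), -18) + d(11))**2 = ((-8/7 - 1/7*2**3) + (7 + 11**2 + 8*11))**2 = ((-8/7 - 1/7*8) + (7 + 121 + 88))**2 = ((-8/7 - 8/7) + 216)**2 = (-16/7 + 216)**2 = (1496/7)**2 = 2238016/49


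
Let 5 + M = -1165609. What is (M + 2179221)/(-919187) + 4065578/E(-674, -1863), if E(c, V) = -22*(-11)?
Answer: 169853688736/10111057 ≈ 16799.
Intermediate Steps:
M = -1165614 (M = -5 - 1165609 = -1165614)
E(c, V) = 242
(M + 2179221)/(-919187) + 4065578/E(-674, -1863) = (-1165614 + 2179221)/(-919187) + 4065578/242 = 1013607*(-1/919187) + 4065578*(1/242) = -1013607/919187 + 184799/11 = 169853688736/10111057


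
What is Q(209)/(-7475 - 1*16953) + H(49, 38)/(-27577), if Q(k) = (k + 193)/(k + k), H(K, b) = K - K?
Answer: -201/5105452 ≈ -3.9370e-5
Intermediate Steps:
H(K, b) = 0
Q(k) = (193 + k)/(2*k) (Q(k) = (193 + k)/((2*k)) = (193 + k)*(1/(2*k)) = (193 + k)/(2*k))
Q(209)/(-7475 - 1*16953) + H(49, 38)/(-27577) = ((1/2)*(193 + 209)/209)/(-7475 - 1*16953) + 0/(-27577) = ((1/2)*(1/209)*402)/(-7475 - 16953) + 0*(-1/27577) = (201/209)/(-24428) + 0 = (201/209)*(-1/24428) + 0 = -201/5105452 + 0 = -201/5105452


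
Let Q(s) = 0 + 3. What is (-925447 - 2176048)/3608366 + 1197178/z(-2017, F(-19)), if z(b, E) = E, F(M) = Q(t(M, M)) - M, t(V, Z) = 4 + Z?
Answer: 2159894079129/39692026 ≈ 54416.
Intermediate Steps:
Q(s) = 3
F(M) = 3 - M
(-925447 - 2176048)/3608366 + 1197178/z(-2017, F(-19)) = (-925447 - 2176048)/3608366 + 1197178/(3 - 1*(-19)) = -3101495*1/3608366 + 1197178/(3 + 19) = -3101495/3608366 + 1197178/22 = -3101495/3608366 + 1197178*(1/22) = -3101495/3608366 + 598589/11 = 2159894079129/39692026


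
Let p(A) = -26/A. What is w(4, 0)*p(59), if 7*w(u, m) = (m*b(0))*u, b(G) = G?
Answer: 0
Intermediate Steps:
w(u, m) = 0 (w(u, m) = ((m*0)*u)/7 = (0*u)/7 = (⅐)*0 = 0)
w(4, 0)*p(59) = 0*(-26/59) = 0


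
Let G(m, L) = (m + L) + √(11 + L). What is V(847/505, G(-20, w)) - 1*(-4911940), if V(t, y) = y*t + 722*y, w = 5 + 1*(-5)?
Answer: 494644112/101 + 365457*√11/505 ≈ 4.8999e+6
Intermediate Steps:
w = 0 (w = 5 - 5 = 0)
G(m, L) = L + m + √(11 + L) (G(m, L) = (L + m) + √(11 + L) = L + m + √(11 + L))
V(t, y) = 722*y + t*y (V(t, y) = t*y + 722*y = 722*y + t*y)
V(847/505, G(-20, w)) - 1*(-4911940) = (0 - 20 + √(11 + 0))*(722 + 847/505) - 1*(-4911940) = (0 - 20 + √11)*(722 + 847*(1/505)) + 4911940 = (-20 + √11)*(722 + 847/505) + 4911940 = (-20 + √11)*(365457/505) + 4911940 = (-1461828/101 + 365457*√11/505) + 4911940 = 494644112/101 + 365457*√11/505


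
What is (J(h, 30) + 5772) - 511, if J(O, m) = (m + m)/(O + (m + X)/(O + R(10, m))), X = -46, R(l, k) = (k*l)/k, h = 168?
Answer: 19656431/3736 ≈ 5261.4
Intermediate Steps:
R(l, k) = l
J(O, m) = 2*m/(O + (-46 + m)/(10 + O)) (J(O, m) = (m + m)/(O + (m - 46)/(O + 10)) = (2*m)/(O + (-46 + m)/(10 + O)) = 2*m/(O + (-46 + m)/(10 + O)))
(J(h, 30) + 5772) - 511 = (2*30*(10 + 168)/(-46 + 30 + 168² + 10*168) + 5772) - 511 = (2*30*178/(-46 + 30 + 28224 + 1680) + 5772) - 511 = (2*30*178/29888 + 5772) - 511 = (2*30*(1/29888)*178 + 5772) - 511 = (1335/3736 + 5772) - 511 = 21565527/3736 - 511 = 19656431/3736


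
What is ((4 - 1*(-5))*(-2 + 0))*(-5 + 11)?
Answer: -108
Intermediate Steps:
((4 - 1*(-5))*(-2 + 0))*(-5 + 11) = ((4 + 5)*(-2))*6 = (9*(-2))*6 = -18*6 = -108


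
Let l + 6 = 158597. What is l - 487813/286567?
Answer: 45446459284/286567 ≈ 1.5859e+5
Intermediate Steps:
l = 158591 (l = -6 + 158597 = 158591)
l - 487813/286567 = 158591 - 487813/286567 = 45446459284/286567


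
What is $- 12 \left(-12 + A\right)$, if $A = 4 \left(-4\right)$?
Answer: $336$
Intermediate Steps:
$A = -16$
$- 12 \left(-12 + A\right) = - 12 \left(-12 - 16\right) = \left(-12\right) \left(-28\right) = 336$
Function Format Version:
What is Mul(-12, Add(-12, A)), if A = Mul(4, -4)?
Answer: 336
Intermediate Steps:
A = -16
Mul(-12, Add(-12, A)) = Mul(-12, Add(-12, -16)) = Mul(-12, -28) = 336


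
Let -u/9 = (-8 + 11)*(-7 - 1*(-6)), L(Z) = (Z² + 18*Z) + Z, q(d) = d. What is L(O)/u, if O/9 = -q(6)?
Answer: 70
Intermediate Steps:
O = -54 (O = 9*(-1*6) = 9*(-6) = -54)
L(Z) = Z² + 19*Z
u = 27 (u = -9*(-8 + 11)*(-7 - 1*(-6)) = -27*(-7 + 6) = -27*(-1) = -9*(-3) = 27)
L(O)/u = -54*(19 - 54)/27 = -54*(-35)*(1/27) = 1890*(1/27) = 70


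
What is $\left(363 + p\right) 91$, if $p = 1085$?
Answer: $131768$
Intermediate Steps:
$\left(363 + p\right) 91 = \left(363 + 1085\right) 91 = 1448 \cdot 91 = 131768$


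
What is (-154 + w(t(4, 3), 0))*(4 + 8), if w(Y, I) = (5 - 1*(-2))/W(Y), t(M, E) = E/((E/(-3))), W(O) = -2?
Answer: -1890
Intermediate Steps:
t(M, E) = -3 (t(M, E) = E/((E*(-⅓))) = E/((-E/3)) = E*(-3/E) = -3)
w(Y, I) = -7/2 (w(Y, I) = (5 - 1*(-2))/(-2) = (5 + 2)*(-½) = 7*(-½) = -7/2)
(-154 + w(t(4, 3), 0))*(4 + 8) = (-154 - 7/2)*(4 + 8) = -315/2*12 = -1890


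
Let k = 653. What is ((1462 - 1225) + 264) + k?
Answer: 1154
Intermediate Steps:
((1462 - 1225) + 264) + k = ((1462 - 1225) + 264) + 653 = (237 + 264) + 653 = 501 + 653 = 1154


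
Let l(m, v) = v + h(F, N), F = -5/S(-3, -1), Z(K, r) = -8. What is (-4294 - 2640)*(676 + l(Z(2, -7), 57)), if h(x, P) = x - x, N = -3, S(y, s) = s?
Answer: -5082622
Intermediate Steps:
F = 5 (F = -5/(-1) = -5*(-1) = 5)
h(x, P) = 0
l(m, v) = v (l(m, v) = v + 0 = v)
(-4294 - 2640)*(676 + l(Z(2, -7), 57)) = (-4294 - 2640)*(676 + 57) = -6934*733 = -5082622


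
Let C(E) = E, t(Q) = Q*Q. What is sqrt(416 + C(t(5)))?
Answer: 21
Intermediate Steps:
t(Q) = Q**2
sqrt(416 + C(t(5))) = sqrt(416 + 5**2) = sqrt(416 + 25) = sqrt(441) = 21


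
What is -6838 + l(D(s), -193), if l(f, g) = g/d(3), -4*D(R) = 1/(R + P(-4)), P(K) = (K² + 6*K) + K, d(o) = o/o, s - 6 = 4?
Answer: -7031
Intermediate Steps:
s = 10 (s = 6 + 4 = 10)
d(o) = 1
P(K) = K² + 7*K
D(R) = -1/(4*(-12 + R)) (D(R) = -1/(4*(R - 4*(7 - 4))) = -1/(4*(R - 4*3)) = -1/(4*(R - 12)) = -1/(4*(-12 + R)))
l(f, g) = g (l(f, g) = g/1 = g*1 = g)
-6838 + l(D(s), -193) = -6838 - 193 = -7031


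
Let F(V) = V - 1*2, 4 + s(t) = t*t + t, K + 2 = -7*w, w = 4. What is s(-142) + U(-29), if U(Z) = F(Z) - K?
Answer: 20017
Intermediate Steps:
K = -30 (K = -2 - 7*4 = -2 - 28 = -30)
s(t) = -4 + t + t² (s(t) = -4 + (t*t + t) = -4 + (t² + t) = -4 + (t + t²) = -4 + t + t²)
F(V) = -2 + V (F(V) = V - 2 = -2 + V)
U(Z) = 28 + Z (U(Z) = (-2 + Z) - 1*(-30) = (-2 + Z) + 30 = 28 + Z)
s(-142) + U(-29) = (-4 - 142 + (-142)²) + (28 - 29) = (-4 - 142 + 20164) - 1 = 20018 - 1 = 20017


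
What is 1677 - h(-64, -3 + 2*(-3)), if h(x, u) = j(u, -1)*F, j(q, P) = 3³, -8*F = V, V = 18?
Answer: 6951/4 ≈ 1737.8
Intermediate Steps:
F = -9/4 (F = -⅛*18 = -9/4 ≈ -2.2500)
j(q, P) = 27
h(x, u) = -243/4 (h(x, u) = 27*(-9/4) = -243/4)
1677 - h(-64, -3 + 2*(-3)) = 1677 - 1*(-243/4) = 1677 + 243/4 = 6951/4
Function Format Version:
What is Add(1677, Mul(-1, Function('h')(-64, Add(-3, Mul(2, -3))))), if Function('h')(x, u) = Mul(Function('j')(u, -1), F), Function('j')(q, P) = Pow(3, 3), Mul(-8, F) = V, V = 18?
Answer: Rational(6951, 4) ≈ 1737.8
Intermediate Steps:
F = Rational(-9, 4) (F = Mul(Rational(-1, 8), 18) = Rational(-9, 4) ≈ -2.2500)
Function('j')(q, P) = 27
Function('h')(x, u) = Rational(-243, 4) (Function('h')(x, u) = Mul(27, Rational(-9, 4)) = Rational(-243, 4))
Add(1677, Mul(-1, Function('h')(-64, Add(-3, Mul(2, -3))))) = Add(1677, Mul(-1, Rational(-243, 4))) = Add(1677, Rational(243, 4)) = Rational(6951, 4)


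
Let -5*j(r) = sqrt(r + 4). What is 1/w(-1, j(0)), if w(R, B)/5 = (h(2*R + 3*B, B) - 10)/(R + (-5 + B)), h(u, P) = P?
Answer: 8/65 ≈ 0.12308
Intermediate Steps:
j(r) = -sqrt(4 + r)/5 (j(r) = -sqrt(r + 4)/5 = -sqrt(4 + r)/5)
w(R, B) = 5*(-10 + B)/(-5 + B + R) (w(R, B) = 5*((B - 10)/(R + (-5 + B))) = 5*((-10 + B)/(-5 + B + R)) = 5*(-10 + B)/(-5 + B + R))
1/w(-1, j(0)) = 1/(5*(-10 - sqrt(4 + 0)/5)/(-5 - sqrt(4 + 0)/5 - 1)) = 1/(5*(-10 - sqrt(4)/5)/(-5 - sqrt(4)/5 - 1)) = 1/(5*(-10 - 1/5*2)/(-5 - 1/5*2 - 1)) = 1/(5*(-10 - 2/5)/(-5 - 2/5 - 1)) = 1/(5*(-52/5)/(-32/5)) = 1/(5*(-5/32)*(-52/5)) = 1/(65/8) = 8/65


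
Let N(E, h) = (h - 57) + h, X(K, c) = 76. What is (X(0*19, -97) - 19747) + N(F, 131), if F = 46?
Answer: -19466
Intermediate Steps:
N(E, h) = -57 + 2*h (N(E, h) = (-57 + h) + h = -57 + 2*h)
(X(0*19, -97) - 19747) + N(F, 131) = (76 - 19747) + (-57 + 2*131) = -19671 + (-57 + 262) = -19671 + 205 = -19466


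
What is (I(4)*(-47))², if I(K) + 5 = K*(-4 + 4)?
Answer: 55225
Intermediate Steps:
I(K) = -5 (I(K) = -5 + K*(-4 + 4) = -5 + K*0 = -5 + 0 = -5)
(I(4)*(-47))² = (-5*(-47))² = 235² = 55225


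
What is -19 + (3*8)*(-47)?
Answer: -1147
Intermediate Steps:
-19 + (3*8)*(-47) = -19 + 24*(-47) = -19 - 1128 = -1147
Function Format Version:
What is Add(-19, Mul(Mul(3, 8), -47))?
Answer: -1147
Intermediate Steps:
Add(-19, Mul(Mul(3, 8), -47)) = Add(-19, Mul(24, -47)) = Add(-19, -1128) = -1147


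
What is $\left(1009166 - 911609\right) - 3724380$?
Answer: $-3626823$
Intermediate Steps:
$\left(1009166 - 911609\right) - 3724380 = 97557 - 3724380 = -3626823$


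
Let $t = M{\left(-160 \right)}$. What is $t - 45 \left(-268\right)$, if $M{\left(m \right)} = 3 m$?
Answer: $11580$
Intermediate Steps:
$t = -480$ ($t = 3 \left(-160\right) = -480$)
$t - 45 \left(-268\right) = -480 - 45 \left(-268\right) = -480 - -12060 = -480 + 12060 = 11580$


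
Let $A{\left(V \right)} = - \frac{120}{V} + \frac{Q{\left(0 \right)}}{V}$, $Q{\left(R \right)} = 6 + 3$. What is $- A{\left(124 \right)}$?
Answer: $\frac{111}{124} \approx 0.89516$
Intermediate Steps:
$Q{\left(R \right)} = 9$
$A{\left(V \right)} = - \frac{111}{V}$ ($A{\left(V \right)} = - \frac{120}{V} + \frac{9}{V} = - \frac{111}{V}$)
$- A{\left(124 \right)} = - \frac{-111}{124} = \left(-1\right) \left(- \frac{111}{124}\right) = \frac{111}{124}$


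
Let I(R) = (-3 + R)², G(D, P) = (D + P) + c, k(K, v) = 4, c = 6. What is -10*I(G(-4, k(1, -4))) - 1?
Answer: -91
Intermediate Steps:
G(D, P) = 6 + D + P (G(D, P) = (D + P) + 6 = 6 + D + P)
-10*I(G(-4, k(1, -4))) - 1 = -10*(-3 + (6 - 4 + 4))² - 1 = -10*(-3 + 6)² - 1 = -10*3² - 1 = -10*9 - 1 = -90 - 1 = -91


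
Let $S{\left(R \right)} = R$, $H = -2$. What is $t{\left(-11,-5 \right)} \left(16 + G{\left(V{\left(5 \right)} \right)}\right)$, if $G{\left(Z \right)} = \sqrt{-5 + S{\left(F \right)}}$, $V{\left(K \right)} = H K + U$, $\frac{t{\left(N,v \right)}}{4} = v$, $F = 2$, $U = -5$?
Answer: $-320 - 20 i \sqrt{3} \approx -320.0 - 34.641 i$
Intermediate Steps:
$t{\left(N,v \right)} = 4 v$
$V{\left(K \right)} = -5 - 2 K$ ($V{\left(K \right)} = - 2 K - 5 = -5 - 2 K$)
$G{\left(Z \right)} = i \sqrt{3}$ ($G{\left(Z \right)} = \sqrt{-5 + 2} = \sqrt{-3} = i \sqrt{3}$)
$t{\left(-11,-5 \right)} \left(16 + G{\left(V{\left(5 \right)} \right)}\right) = 4 \left(-5\right) \left(16 + i \sqrt{3}\right) = - 20 \left(16 + i \sqrt{3}\right) = -320 - 20 i \sqrt{3}$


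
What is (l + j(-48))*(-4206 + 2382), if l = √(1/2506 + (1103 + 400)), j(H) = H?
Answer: 87552 - 912*√9438896614/1253 ≈ 16838.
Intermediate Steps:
l = √9438896614/2506 (l = √(1/2506 + 1503) = √(3766519/2506) = √9438896614/2506 ≈ 38.769)
(l + j(-48))*(-4206 + 2382) = (√9438896614/2506 - 48)*(-4206 + 2382) = (-48 + √9438896614/2506)*(-1824) = 87552 - 912*√9438896614/1253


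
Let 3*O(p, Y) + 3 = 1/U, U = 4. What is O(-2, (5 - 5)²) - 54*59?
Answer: -38243/12 ≈ -3186.9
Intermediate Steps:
O(p, Y) = -11/12 (O(p, Y) = -1 + (⅓)/4 = -1 + (⅓)*(¼) = -1 + 1/12 = -11/12)
O(-2, (5 - 5)²) - 54*59 = -11/12 - 54*59 = -11/12 - 3186 = -38243/12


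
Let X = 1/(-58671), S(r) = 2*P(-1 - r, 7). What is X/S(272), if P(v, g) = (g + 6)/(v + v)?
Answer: 7/19557 ≈ 0.00035793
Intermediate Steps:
P(v, g) = (6 + g)/(2*v) (P(v, g) = (6 + g)/((2*v)) = (6 + g)*(1/(2*v)) = (6 + g)/(2*v))
S(r) = 13/(-1 - r) (S(r) = 2*((6 + 7)/(2*(-1 - r))) = 2*((½)*13/(-1 - r)) = 2*(13/(2*(-1 - r))) = 13/(-1 - r))
X = -1/58671 ≈ -1.7044e-5
X/S(272) = -1/(58671*((-13/(1 + 272)))) = -1/(58671*((-13/273))) = -1/(58671*((-13*1/273))) = -1/(58671*(-1/21)) = -1/58671*(-21) = 7/19557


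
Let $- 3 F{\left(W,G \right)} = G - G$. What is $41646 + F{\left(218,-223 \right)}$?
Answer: $41646$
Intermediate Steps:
$F{\left(W,G \right)} = 0$ ($F{\left(W,G \right)} = - \frac{G - G}{3} = \left(- \frac{1}{3}\right) 0 = 0$)
$41646 + F{\left(218,-223 \right)} = 41646 + 0 = 41646$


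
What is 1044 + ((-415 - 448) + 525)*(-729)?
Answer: 247446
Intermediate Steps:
1044 + ((-415 - 448) + 525)*(-729) = 1044 + (-863 + 525)*(-729) = 1044 - 338*(-729) = 1044 + 246402 = 247446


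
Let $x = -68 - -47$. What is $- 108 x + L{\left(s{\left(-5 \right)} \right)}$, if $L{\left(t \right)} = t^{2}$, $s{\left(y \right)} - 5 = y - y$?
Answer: $2293$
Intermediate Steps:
$s{\left(y \right)} = 5$ ($s{\left(y \right)} = 5 + \left(y - y\right) = 5 + 0 = 5$)
$x = -21$ ($x = -68 + 47 = -21$)
$- 108 x + L{\left(s{\left(-5 \right)} \right)} = \left(-108\right) \left(-21\right) + 5^{2} = 2268 + 25 = 2293$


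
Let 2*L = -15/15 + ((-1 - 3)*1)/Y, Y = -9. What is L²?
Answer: 25/324 ≈ 0.077160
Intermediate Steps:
L = -5/18 (L = (-15/15 + ((-1 - 3)*1)/(-9))/2 = (-15*1/15 - 4*1*(-⅑))/2 = (-1 - 4*(-⅑))/2 = (-1 + 4/9)/2 = (½)*(-5/9) = -5/18 ≈ -0.27778)
L² = (-5/18)² = 25/324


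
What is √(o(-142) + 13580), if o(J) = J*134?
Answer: 2*I*√1362 ≈ 73.811*I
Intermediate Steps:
o(J) = 134*J
√(o(-142) + 13580) = √(134*(-142) + 13580) = √(-19028 + 13580) = √(-5448) = 2*I*√1362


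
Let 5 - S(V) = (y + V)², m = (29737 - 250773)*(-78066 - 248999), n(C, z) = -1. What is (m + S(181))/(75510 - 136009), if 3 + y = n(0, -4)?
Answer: -72293108016/60499 ≈ -1.1949e+6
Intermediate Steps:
y = -4 (y = -3 - 1 = -4)
m = 72293139340 (m = -221036*(-327065) = 72293139340)
S(V) = 5 - (-4 + V)²
(m + S(181))/(75510 - 136009) = (72293139340 + (5 - (-4 + 181)²))/(75510 - 136009) = (72293139340 + (5 - 1*177²))/(-60499) = (72293139340 + (5 - 1*31329))*(-1/60499) = (72293139340 + (5 - 31329))*(-1/60499) = (72293139340 - 31324)*(-1/60499) = 72293108016*(-1/60499) = -72293108016/60499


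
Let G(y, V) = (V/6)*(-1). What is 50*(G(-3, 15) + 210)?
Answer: 10375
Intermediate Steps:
G(y, V) = -V/6 (G(y, V) = (V*(1/6))*(-1) = (V/6)*(-1) = -V/6)
50*(G(-3, 15) + 210) = 50*(-1/6*15 + 210) = 50*(-5/2 + 210) = 50*(415/2) = 10375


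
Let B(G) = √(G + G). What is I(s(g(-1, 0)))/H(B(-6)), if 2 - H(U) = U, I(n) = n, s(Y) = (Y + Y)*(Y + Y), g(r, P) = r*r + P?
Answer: ½ + I*√3/2 ≈ 0.5 + 0.86602*I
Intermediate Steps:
g(r, P) = P + r² (g(r, P) = r² + P = P + r²)
s(Y) = 4*Y² (s(Y) = (2*Y)*(2*Y) = 4*Y²)
B(G) = √2*√G (B(G) = √(2*G) = √2*√G)
H(U) = 2 - U
I(s(g(-1, 0)))/H(B(-6)) = (4*(0 + (-1)²)²)/(2 - √2*√(-6)) = (4*(0 + 1)²)/(2 - √2*I*√6) = (4*1²)/(2 - 2*I*√3) = (4*1)/(2 - 2*I*√3) = 4/(2 - 2*I*√3)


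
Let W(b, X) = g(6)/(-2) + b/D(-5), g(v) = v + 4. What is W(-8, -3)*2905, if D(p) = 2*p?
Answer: -12201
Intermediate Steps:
g(v) = 4 + v
W(b, X) = -5 - b/10 (W(b, X) = (4 + 6)/(-2) + b/((2*(-5))) = 10*(-½) + b/(-10) = -5 + b*(-⅒) = -5 - b/10)
W(-8, -3)*2905 = (-5 - ⅒*(-8))*2905 = (-5 + ⅘)*2905 = -21/5*2905 = -12201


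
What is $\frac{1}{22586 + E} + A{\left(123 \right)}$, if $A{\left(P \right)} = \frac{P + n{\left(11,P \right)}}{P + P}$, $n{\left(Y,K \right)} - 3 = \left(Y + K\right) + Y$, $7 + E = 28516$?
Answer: $\frac{13846991}{12569370} \approx 1.1016$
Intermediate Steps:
$E = 28509$ ($E = -7 + 28516 = 28509$)
$n{\left(Y,K \right)} = 3 + K + 2 Y$ ($n{\left(Y,K \right)} = 3 + \left(\left(Y + K\right) + Y\right) = 3 + \left(\left(K + Y\right) + Y\right) = 3 + \left(K + 2 Y\right) = 3 + K + 2 Y$)
$A{\left(P \right)} = \frac{25 + 2 P}{2 P}$ ($A{\left(P \right)} = \frac{P + \left(3 + P + 2 \cdot 11\right)}{P + P} = \frac{P + \left(3 + P + 22\right)}{2 P} = \left(P + \left(25 + P\right)\right) \frac{1}{2 P} = \left(25 + 2 P\right) \frac{1}{2 P} = \frac{25 + 2 P}{2 P}$)
$\frac{1}{22586 + E} + A{\left(123 \right)} = \frac{1}{22586 + 28509} + \frac{\frac{25}{2} + 123}{123} = \frac{1}{51095} + \frac{1}{123} \cdot \frac{271}{2} = \frac{1}{51095} + \frac{271}{246} = \frac{13846991}{12569370}$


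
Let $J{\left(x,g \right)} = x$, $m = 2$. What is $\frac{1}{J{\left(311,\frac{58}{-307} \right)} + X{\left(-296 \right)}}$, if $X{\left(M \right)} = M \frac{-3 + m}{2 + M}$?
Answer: $\frac{147}{45569} \approx 0.0032259$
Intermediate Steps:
$X{\left(M \right)} = - \frac{M}{2 + M}$ ($X{\left(M \right)} = M \frac{-3 + 2}{2 + M} = M \left(- \frac{1}{2 + M}\right) = - \frac{M}{2 + M}$)
$\frac{1}{J{\left(311,\frac{58}{-307} \right)} + X{\left(-296 \right)}} = \frac{1}{311 - - \frac{296}{2 - 296}} = \frac{1}{311 - - \frac{296}{-294}} = \frac{1}{311 - \left(-296\right) \left(- \frac{1}{294}\right)} = \frac{1}{311 - \frac{148}{147}} = \frac{1}{\frac{45569}{147}} = \frac{147}{45569}$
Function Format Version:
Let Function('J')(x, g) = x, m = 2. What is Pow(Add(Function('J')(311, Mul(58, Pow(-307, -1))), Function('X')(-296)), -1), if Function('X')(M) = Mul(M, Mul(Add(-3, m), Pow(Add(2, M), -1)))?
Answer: Rational(147, 45569) ≈ 0.0032259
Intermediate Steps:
Function('X')(M) = Mul(-1, M, Pow(Add(2, M), -1)) (Function('X')(M) = Mul(M, Mul(Add(-3, 2), Pow(Add(2, M), -1))) = Mul(M, Mul(-1, Pow(Add(2, M), -1))) = Mul(-1, M, Pow(Add(2, M), -1)))
Pow(Add(Function('J')(311, Mul(58, Pow(-307, -1))), Function('X')(-296)), -1) = Pow(Add(311, Mul(-1, -296, Pow(Add(2, -296), -1))), -1) = Pow(Add(311, Mul(-1, -296, Pow(-294, -1))), -1) = Pow(Add(311, Mul(-1, -296, Rational(-1, 294))), -1) = Pow(Add(311, Rational(-148, 147)), -1) = Pow(Rational(45569, 147), -1) = Rational(147, 45569)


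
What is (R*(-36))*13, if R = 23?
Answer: -10764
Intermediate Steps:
(R*(-36))*13 = (23*(-36))*13 = -828*13 = -10764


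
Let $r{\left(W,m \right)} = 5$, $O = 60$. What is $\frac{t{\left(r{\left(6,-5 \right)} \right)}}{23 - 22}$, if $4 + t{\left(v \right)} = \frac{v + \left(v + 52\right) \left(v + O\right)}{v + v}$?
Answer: $367$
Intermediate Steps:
$t{\left(v \right)} = -4 + \frac{v + \left(52 + v\right) \left(60 + v\right)}{2 v}$ ($t{\left(v \right)} = -4 + \frac{v + \left(v + 52\right) \left(v + 60\right)}{v + v} = -4 + \frac{v + \left(52 + v\right) \left(60 + v\right)}{2 v}$)
$\frac{t{\left(r{\left(6,-5 \right)} \right)}}{23 - 22} = \frac{\frac{1}{2} \cdot \frac{1}{5} \left(3120 + 5 \left(105 + 5\right)\right)}{23 - 22} = \frac{\frac{1}{2} \cdot \frac{1}{5} \left(3120 + 5 \cdot 110\right)}{1} = \frac{1}{2} \cdot \frac{1}{5} \left(3120 + 550\right) 1 = \frac{1}{2} \cdot \frac{1}{5} \cdot 3670 \cdot 1 = 367 \cdot 1 = 367$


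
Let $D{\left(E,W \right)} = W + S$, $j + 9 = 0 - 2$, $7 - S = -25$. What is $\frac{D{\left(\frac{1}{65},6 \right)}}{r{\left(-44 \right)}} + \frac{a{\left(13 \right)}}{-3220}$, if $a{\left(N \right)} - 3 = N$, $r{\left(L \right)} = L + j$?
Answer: $- \frac{6162}{8855} \approx -0.69588$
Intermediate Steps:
$S = 32$ ($S = 7 - -25 = 7 + 25 = 32$)
$j = -11$ ($j = -9 + \left(0 - 2\right) = -9 - 2 = -11$)
$D{\left(E,W \right)} = 32 + W$ ($D{\left(E,W \right)} = W + 32 = 32 + W$)
$r{\left(L \right)} = -11 + L$ ($r{\left(L \right)} = L - 11 = -11 + L$)
$a{\left(N \right)} = 3 + N$
$\frac{D{\left(\frac{1}{65},6 \right)}}{r{\left(-44 \right)}} + \frac{a{\left(13 \right)}}{-3220} = \frac{32 + 6}{-11 - 44} + \frac{3 + 13}{-3220} = \frac{38}{-55} + 16 \left(- \frac{1}{3220}\right) = 38 \left(- \frac{1}{55}\right) - \frac{4}{805} = - \frac{38}{55} - \frac{4}{805} = - \frac{6162}{8855}$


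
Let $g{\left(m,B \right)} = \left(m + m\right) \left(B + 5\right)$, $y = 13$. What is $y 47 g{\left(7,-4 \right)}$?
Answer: $8554$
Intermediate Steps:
$g{\left(m,B \right)} = 2 m \left(5 + B\right)$
$y 47 g{\left(7,-4 \right)} = 13 \cdot 47 \cdot 2 \cdot 7 \left(5 - 4\right) = 611 \cdot 2 \cdot 7 \cdot 1 = 611 \cdot 14 = 8554$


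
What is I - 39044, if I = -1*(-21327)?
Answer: -17717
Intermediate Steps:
I = 21327
I - 39044 = 21327 - 39044 = -17717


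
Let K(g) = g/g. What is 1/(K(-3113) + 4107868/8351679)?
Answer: 8351679/12459547 ≈ 0.67030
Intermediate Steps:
K(g) = 1
1/(K(-3113) + 4107868/8351679) = 1/(1 + 4107868/8351679) = 1/(12459547/8351679) = 8351679/12459547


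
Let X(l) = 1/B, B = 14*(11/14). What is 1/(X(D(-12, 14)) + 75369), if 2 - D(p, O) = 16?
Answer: 11/829060 ≈ 1.3268e-5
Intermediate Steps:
D(p, O) = -14 (D(p, O) = 2 - 1*16 = 2 - 16 = -14)
B = 11 (B = 14*(11*(1/14)) = 14*(11/14) = 11)
X(l) = 1/11
1/(X(D(-12, 14)) + 75369) = 1/(1/11 + 75369) = 1/(829060/11) = 11/829060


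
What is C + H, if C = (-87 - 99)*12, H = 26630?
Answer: 24398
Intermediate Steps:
C = -2232 (C = -186*12 = -2232)
C + H = -2232 + 26630 = 24398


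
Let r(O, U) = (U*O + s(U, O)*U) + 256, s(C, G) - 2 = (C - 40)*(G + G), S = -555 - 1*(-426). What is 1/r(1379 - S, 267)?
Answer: 1/183200170 ≈ 5.4585e-9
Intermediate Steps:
S = -129 (S = -555 + 426 = -129)
s(C, G) = 2 + 2*G*(-40 + C) (s(C, G) = 2 + (C - 40)*(G + G) = 2 + (-40 + C)*(2*G) = 2 + 2*G*(-40 + C))
r(O, U) = 256 + O*U + U*(2 - 80*O + 2*O*U) (r(O, U) = (U*O + (2 - 80*O + 2*U*O)*U) + 256 = (O*U + (2 - 80*O + 2*O*U)*U) + 256 = (O*U + U*(2 - 80*O + 2*O*U)) + 256 = 256 + O*U + U*(2 - 80*O + 2*O*U))
1/r(1379 - S, 267) = 1/(256 + (1379 - 1*(-129))*267 + 2*267*(1 - 40*(1379 - 1*(-129)) + (1379 - 1*(-129))*267)) = 1/(256 + (1379 + 129)*267 + 2*267*(1 - 40*(1379 + 129) + (1379 + 129)*267)) = 1/(256 + 1508*267 + 2*267*(1 - 40*1508 + 1508*267)) = 1/(256 + 402636 + 2*267*(1 - 60320 + 402636)) = 1/(256 + 402636 + 2*267*342317) = 1/(256 + 402636 + 182797278) = 1/183200170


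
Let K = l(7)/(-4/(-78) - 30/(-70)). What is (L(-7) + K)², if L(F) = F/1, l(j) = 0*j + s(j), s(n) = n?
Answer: 988036/17161 ≈ 57.575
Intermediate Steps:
l(j) = j (l(j) = 0*j + j = 0 + j = j)
L(F) = F (L(F) = F*1 = F)
K = 1911/131 (K = 7/(-4/(-78) - 30/(-70)) = 7/(-4*(-1/78) - 30*(-1/70)) = 7/(2/39 + 3/7) = 7/(131/273) = 7*(273/131) = 1911/131 ≈ 14.588)
(L(-7) + K)² = (-7 + 1911/131)² = (994/131)² = 988036/17161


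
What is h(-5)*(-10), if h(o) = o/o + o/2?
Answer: 15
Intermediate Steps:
h(o) = 1 + o/2 (h(o) = 1 + o*(1/2) = 1 + o/2)
h(-5)*(-10) = (1 + (1/2)*(-5))*(-10) = (1 - 5/2)*(-10) = -3/2*(-10) = 15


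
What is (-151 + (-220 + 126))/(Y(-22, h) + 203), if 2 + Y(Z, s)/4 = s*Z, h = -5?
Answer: -49/127 ≈ -0.38583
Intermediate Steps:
Y(Z, s) = -8 + 4*Z*s (Y(Z, s) = -8 + 4*(s*Z) = -8 + 4*(Z*s) = -8 + 4*Z*s)
(-151 + (-220 + 126))/(Y(-22, h) + 203) = (-151 + (-220 + 126))/((-8 + 4*(-22)*(-5)) + 203) = (-151 - 94)/((-8 + 440) + 203) = -245/(432 + 203) = -245/635 = -245*1/635 = -49/127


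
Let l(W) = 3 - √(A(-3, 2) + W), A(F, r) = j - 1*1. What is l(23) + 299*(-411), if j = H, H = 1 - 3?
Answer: -122886 - 2*√5 ≈ -1.2289e+5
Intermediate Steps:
H = -2
j = -2
A(F, r) = -3 (A(F, r) = -2 - 1*1 = -2 - 1 = -3)
l(W) = 3 - √(-3 + W)
l(23) + 299*(-411) = (3 - √(-3 + 23)) + 299*(-411) = (3 - √20) - 122889 = (3 - 2*√5) - 122889 = -122886 - 2*√5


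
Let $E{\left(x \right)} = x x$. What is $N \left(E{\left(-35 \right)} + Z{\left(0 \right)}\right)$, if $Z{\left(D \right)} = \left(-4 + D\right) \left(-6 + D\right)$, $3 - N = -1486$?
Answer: $1859761$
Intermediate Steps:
$N = 1489$ ($N = 3 - -1486 = 3 + 1486 = 1489$)
$Z{\left(D \right)} = \left(-6 + D\right) \left(-4 + D\right)$
$E{\left(x \right)} = x^{2}$
$N \left(E{\left(-35 \right)} + Z{\left(0 \right)}\right) = 1489 \left(\left(-35\right)^{2} + \left(24 + 0^{2} - 0\right)\right) = 1489 \left(1225 + \left(24 + 0 + 0\right)\right) = 1489 \left(1225 + 24\right) = 1489 \cdot 1249 = 1859761$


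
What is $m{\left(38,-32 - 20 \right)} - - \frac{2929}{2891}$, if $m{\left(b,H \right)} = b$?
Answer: $\frac{112787}{2891} \approx 39.013$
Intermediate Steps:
$m{\left(38,-32 - 20 \right)} - - \frac{2929}{2891} = 38 - - \frac{2929}{2891} = 38 + \frac{2929}{2891} = \frac{112787}{2891}$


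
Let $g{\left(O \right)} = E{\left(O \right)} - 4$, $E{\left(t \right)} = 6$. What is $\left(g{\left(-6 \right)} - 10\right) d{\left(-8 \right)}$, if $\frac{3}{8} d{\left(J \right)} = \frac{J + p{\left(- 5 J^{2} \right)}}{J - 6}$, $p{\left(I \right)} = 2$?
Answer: $- \frac{64}{7} \approx -9.1429$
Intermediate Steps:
$g{\left(O \right)} = 2$ ($g{\left(O \right)} = 6 - 4 = 2$)
$d{\left(J \right)} = \frac{8 \left(2 + J\right)}{3 \left(-6 + J\right)}$ ($d{\left(J \right)} = \frac{8 \frac{J + 2}{J - 6}}{3} = \frac{8 \frac{2 + J}{-6 + J}}{3} = \frac{8 \left(2 + J\right)}{3 \left(-6 + J\right)}$)
$\left(g{\left(-6 \right)} - 10\right) d{\left(-8 \right)} = \left(2 - 10\right) \frac{8 \left(2 - 8\right)}{3 \left(-6 - 8\right)} = \left(2 - 10\right) \frac{8}{3} \frac{1}{-14} \left(-6\right) = - 8 \cdot \frac{8}{3} \left(- \frac{1}{14}\right) \left(-6\right) = \left(-8\right) \frac{8}{7} = - \frac{64}{7}$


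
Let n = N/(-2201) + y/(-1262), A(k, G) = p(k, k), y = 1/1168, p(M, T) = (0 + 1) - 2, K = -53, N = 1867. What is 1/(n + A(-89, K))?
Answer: -3244309216/5996299289 ≈ -0.54105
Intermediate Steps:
p(M, T) = -1 (p(M, T) = 1 - 2 = -1)
y = 1/1168 ≈ 0.00085616
A(k, G) = -1
n = -2751990073/3244309216 (n = 1867/(-2201) + (1/1168)/(-1262) = 1867*(-1/2201) + (1/1168)*(-1/1262) = -1867/2201 - 1/1474016 = -2751990073/3244309216 ≈ -0.84825)
1/(n + A(-89, K)) = 1/(-2751990073/3244309216 - 1) = 1/(-5996299289/3244309216) = -3244309216/5996299289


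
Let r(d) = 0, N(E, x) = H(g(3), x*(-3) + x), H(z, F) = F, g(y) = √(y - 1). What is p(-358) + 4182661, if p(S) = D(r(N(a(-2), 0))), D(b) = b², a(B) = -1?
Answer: 4182661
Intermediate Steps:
g(y) = √(-1 + y)
N(E, x) = -2*x (N(E, x) = x*(-3) + x = -3*x + x = -2*x)
p(S) = 0 (p(S) = 0² = 0)
p(-358) + 4182661 = 0 + 4182661 = 4182661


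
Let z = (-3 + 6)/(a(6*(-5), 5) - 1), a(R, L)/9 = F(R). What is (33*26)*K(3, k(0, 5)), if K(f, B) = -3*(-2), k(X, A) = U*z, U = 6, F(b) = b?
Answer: 5148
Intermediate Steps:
a(R, L) = 9*R
z = -3/271 (z = (-3 + 6)/(9*(6*(-5)) - 1) = 3/(9*(-30) - 1) = 3/(-270 - 1) = 3/(-271) = 3*(-1/271) = -3/271 ≈ -0.011070)
k(X, A) = -18/271 (k(X, A) = 6*(-3/271) = -18/271)
K(f, B) = 6
(33*26)*K(3, k(0, 5)) = (33*26)*6 = 858*6 = 5148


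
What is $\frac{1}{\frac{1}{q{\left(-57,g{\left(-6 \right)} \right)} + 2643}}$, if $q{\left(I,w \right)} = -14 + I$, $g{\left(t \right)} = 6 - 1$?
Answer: $2572$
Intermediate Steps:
$g{\left(t \right)} = 5$ ($g{\left(t \right)} = 6 - 1 = 5$)
$\frac{1}{\frac{1}{q{\left(-57,g{\left(-6 \right)} \right)} + 2643}} = \frac{1}{\frac{1}{\left(-14 - 57\right) + 2643}} = \frac{1}{\frac{1}{-71 + 2643}} = \frac{1}{\frac{1}{2572}} = 2572$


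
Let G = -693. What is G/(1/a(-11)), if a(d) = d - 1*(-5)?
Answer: 4158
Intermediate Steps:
a(d) = 5 + d (a(d) = d + 5 = 5 + d)
G/(1/a(-11)) = -693/(1/(5 - 11)) = -693/(1/(-6)) = -693/(-⅙) = -693*(-6) = 4158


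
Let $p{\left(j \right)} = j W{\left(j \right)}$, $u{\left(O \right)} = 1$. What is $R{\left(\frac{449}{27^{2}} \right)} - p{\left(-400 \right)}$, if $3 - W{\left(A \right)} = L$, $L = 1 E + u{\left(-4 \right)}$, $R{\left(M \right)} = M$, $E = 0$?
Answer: $\frac{583649}{729} \approx 800.62$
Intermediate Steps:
$L = 1$ ($L = 1 \cdot 0 + 1 = 0 + 1 = 1$)
$W{\left(A \right)} = 2$ ($W{\left(A \right)} = 3 - 1 = 2$)
$p{\left(j \right)} = 2 j$ ($p{\left(j \right)} = j 2 = 2 j$)
$R{\left(\frac{449}{27^{2}} \right)} - p{\left(-400 \right)} = \frac{449}{27^{2}} - 2 \left(-400\right) = \frac{449}{729} - -800 = 449 \cdot \frac{1}{729} + 800 = \frac{449}{729} + 800 = \frac{583649}{729}$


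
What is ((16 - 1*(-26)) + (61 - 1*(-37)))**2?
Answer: 19600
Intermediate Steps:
((16 - 1*(-26)) + (61 - 1*(-37)))**2 = ((16 + 26) + (61 + 37))**2 = (42 + 98)**2 = 140**2 = 19600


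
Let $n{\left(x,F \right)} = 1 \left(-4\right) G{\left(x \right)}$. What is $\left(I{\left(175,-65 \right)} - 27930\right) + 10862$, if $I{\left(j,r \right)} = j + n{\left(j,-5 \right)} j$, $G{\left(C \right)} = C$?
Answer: $-139393$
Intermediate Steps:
$n{\left(x,F \right)} = - 4 x$ ($n{\left(x,F \right)} = 1 \left(-4\right) x = - 4 x$)
$I{\left(j,r \right)} = j - 4 j^{2}$ ($I{\left(j,r \right)} = j + - 4 j j = j - 4 j^{2}$)
$\left(I{\left(175,-65 \right)} - 27930\right) + 10862 = \left(175 \left(1 - 700\right) - 27930\right) + 10862 = \left(175 \left(-699\right) - 27930\right) + 10862 = \left(-122325 - 27930\right) + 10862 = -150255 + 10862 = -139393$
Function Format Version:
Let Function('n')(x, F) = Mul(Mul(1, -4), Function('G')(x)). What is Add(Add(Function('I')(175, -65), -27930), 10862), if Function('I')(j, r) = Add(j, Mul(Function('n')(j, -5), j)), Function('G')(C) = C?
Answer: -139393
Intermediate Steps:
Function('n')(x, F) = Mul(-4, x) (Function('n')(x, F) = Mul(Mul(1, -4), x) = Mul(-4, x))
Function('I')(j, r) = Add(j, Mul(-4, Pow(j, 2))) (Function('I')(j, r) = Add(j, Mul(Mul(-4, j), j)) = Add(j, Mul(-4, Pow(j, 2))))
Add(Add(Function('I')(175, -65), -27930), 10862) = Add(Add(Mul(175, Add(1, Mul(-4, 175))), -27930), 10862) = Add(Add(Mul(175, Add(1, -700)), -27930), 10862) = Add(Add(Mul(175, -699), -27930), 10862) = Add(Add(-122325, -27930), 10862) = Add(-150255, 10862) = -139393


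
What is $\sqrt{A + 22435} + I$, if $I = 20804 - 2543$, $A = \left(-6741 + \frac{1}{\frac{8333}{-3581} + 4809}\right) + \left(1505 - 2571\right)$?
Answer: $18261 + \frac{\sqrt{1083484651832503406}}{8606348} \approx 18382.0$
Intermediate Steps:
$A = - \frac{134379514091}{17212696}$ ($A = \left(-6741 + \frac{1}{8333 \left(- \frac{1}{3581}\right) + 4809}\right) + \left(1505 - 2571\right) = \left(-6741 + \frac{1}{- \frac{8333}{3581} + 4809}\right) - 1066 = \left(-6741 + \frac{1}{\frac{17212696}{3581}}\right) - 1066 = \left(-6741 + \frac{3581}{17212696}\right) - 1066 = - \frac{116030780155}{17212696} - 1066 = - \frac{134379514091}{17212696} \approx -7807.0$)
$I = 18261$
$\sqrt{A + 22435} + I = \sqrt{- \frac{134379514091}{17212696} + 22435} + 18261 = \sqrt{\frac{251787320669}{17212696}} + 18261 = \frac{\sqrt{1083484651832503406}}{8606348} + 18261 = 18261 + \frac{\sqrt{1083484651832503406}}{8606348}$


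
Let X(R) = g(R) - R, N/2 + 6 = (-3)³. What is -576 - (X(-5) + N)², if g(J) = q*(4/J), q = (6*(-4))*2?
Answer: -27169/25 ≈ -1086.8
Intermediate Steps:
q = -48 (q = -24*2 = -48)
g(J) = -192/J
N = -66 (N = -12 + 2*(-3)³ = -12 + 2*(-27) = -12 - 54 = -66)
X(R) = -R - 192/R (X(R) = -192/R - R = -R - 192/R)
-576 - (X(-5) + N)² = -576 - ((-1*(-5) - 192/(-5)) - 66)² = -576 - ((5 - 192*(-⅕)) - 66)² = -576 - ((5 + 192/5) - 66)² = -576 - (217/5 - 66)² = -576 - (-113/5)² = -576 - 1*12769/25 = -576 - 12769/25 = -27169/25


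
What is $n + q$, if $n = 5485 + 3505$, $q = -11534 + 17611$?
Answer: $15067$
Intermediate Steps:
$q = 6077$
$n = 8990$
$n + q = 8990 + 6077 = 15067$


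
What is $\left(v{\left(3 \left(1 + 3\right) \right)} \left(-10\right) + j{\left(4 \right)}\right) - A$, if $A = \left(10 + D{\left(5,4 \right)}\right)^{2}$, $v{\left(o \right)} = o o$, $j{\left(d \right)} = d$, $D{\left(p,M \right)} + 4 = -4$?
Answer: $-1440$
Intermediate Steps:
$D{\left(p,M \right)} = -8$ ($D{\left(p,M \right)} = -4 - 4 = -8$)
$v{\left(o \right)} = o^{2}$
$A = 4$ ($A = \left(10 - 8\right)^{2} = 2^{2} = 4$)
$\left(v{\left(3 \left(1 + 3\right) \right)} \left(-10\right) + j{\left(4 \right)}\right) - A = \left(\left(3 \left(1 + 3\right)\right)^{2} \left(-10\right) + 4\right) - 4 = \left(\left(3 \cdot 4\right)^{2} \left(-10\right) + 4\right) - 4 = \left(12^{2} \left(-10\right) + 4\right) - 4 = \left(144 \left(-10\right) + 4\right) - 4 = \left(-1440 + 4\right) - 4 = -1436 - 4 = -1440$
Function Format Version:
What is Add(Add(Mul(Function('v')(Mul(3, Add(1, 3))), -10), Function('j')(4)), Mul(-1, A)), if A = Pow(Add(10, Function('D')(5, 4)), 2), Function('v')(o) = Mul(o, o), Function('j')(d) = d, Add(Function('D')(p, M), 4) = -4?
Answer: -1440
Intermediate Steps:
Function('D')(p, M) = -8 (Function('D')(p, M) = Add(-4, -4) = -8)
Function('v')(o) = Pow(o, 2)
A = 4 (A = Pow(Add(10, -8), 2) = Pow(2, 2) = 4)
Add(Add(Mul(Function('v')(Mul(3, Add(1, 3))), -10), Function('j')(4)), Mul(-1, A)) = Add(Add(Mul(Pow(Mul(3, Add(1, 3)), 2), -10), 4), Mul(-1, 4)) = Add(Add(Mul(Pow(Mul(3, 4), 2), -10), 4), -4) = Add(Add(Mul(Pow(12, 2), -10), 4), -4) = Add(Add(Mul(144, -10), 4), -4) = Add(Add(-1440, 4), -4) = Add(-1436, -4) = -1440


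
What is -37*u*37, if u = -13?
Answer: 17797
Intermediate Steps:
-37*u*37 = -37*(-13)*37 = 481*37 = 17797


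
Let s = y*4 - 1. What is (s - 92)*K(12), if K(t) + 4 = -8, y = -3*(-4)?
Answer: 540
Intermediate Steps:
y = 12
K(t) = -12 (K(t) = -4 - 8 = -12)
s = 47 (s = 12*4 - 1 = 48 - 1 = 47)
(s - 92)*K(12) = (47 - 92)*(-12) = -45*(-12) = 540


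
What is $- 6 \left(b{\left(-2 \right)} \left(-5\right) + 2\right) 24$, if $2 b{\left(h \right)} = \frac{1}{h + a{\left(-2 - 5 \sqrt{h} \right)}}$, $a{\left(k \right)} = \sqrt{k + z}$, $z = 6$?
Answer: $-288 + 72 i \sqrt{2} + 36 i \sqrt{2} \sqrt{4 - 5 i \sqrt{2}} \approx -214.89 + 227.17 i$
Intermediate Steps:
$a{\left(k \right)} = \sqrt{6 + k}$ ($a{\left(k \right)} = \sqrt{k + 6} = \sqrt{6 + k}$)
$b{\left(h \right)} = \frac{1}{2 \left(h + \sqrt{4 - 5 \sqrt{h}}\right)}$ ($b{\left(h \right)} = \frac{1}{2 \left(h + \sqrt{6 - \left(2 + 5 \sqrt{h}\right)}\right)} = \frac{1}{2 \left(h + \sqrt{4 - 5 \sqrt{h}}\right)}$)
$- 6 \left(b{\left(-2 \right)} \left(-5\right) + 2\right) 24 = - 6 \left(\frac{1}{2 \left(-2 + \sqrt{4 - 5 \sqrt{-2}}\right)} \left(-5\right) + 2\right) 24 = - 6 \left(\frac{1}{2 \left(-2 + \sqrt{4 - 5 i \sqrt{2}}\right)} \left(-5\right) + 2\right) 24 = - 6 \left(- \frac{5}{2 \left(-2 + \sqrt{4 - 5 i \sqrt{2}}\right)} + 2\right) 24 = - 6 \left(2 - \frac{5}{2 \left(-2 + \sqrt{4 - 5 i \sqrt{2}}\right)}\right) 24 = \left(-12 + \frac{15}{-2 + \sqrt{4 - 5 i \sqrt{2}}}\right) 24 = -288 + \frac{360}{-2 + \sqrt{4 - 5 i \sqrt{2}}}$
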